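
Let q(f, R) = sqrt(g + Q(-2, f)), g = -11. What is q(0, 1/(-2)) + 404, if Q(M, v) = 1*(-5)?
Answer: 404 + 4*I ≈ 404.0 + 4.0*I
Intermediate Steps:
Q(M, v) = -5
q(f, R) = 4*I (q(f, R) = sqrt(-11 - 5) = sqrt(-16) = 4*I)
q(0, 1/(-2)) + 404 = 4*I + 404 = 404 + 4*I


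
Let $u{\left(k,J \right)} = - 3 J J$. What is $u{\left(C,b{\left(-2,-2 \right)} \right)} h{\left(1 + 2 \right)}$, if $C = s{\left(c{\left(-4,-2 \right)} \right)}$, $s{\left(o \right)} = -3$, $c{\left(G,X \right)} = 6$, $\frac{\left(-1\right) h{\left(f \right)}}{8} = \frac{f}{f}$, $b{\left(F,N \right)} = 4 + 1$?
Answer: $600$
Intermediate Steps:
$b{\left(F,N \right)} = 5$
$h{\left(f \right)} = -8$ ($h{\left(f \right)} = - 8 \frac{f}{f} = \left(-8\right) 1 = -8$)
$C = -3$
$u{\left(k,J \right)} = - 3 J^{2}$
$u{\left(C,b{\left(-2,-2 \right)} \right)} h{\left(1 + 2 \right)} = - 3 \cdot 5^{2} \left(-8\right) = \left(-3\right) 25 \left(-8\right) = \left(-75\right) \left(-8\right) = 600$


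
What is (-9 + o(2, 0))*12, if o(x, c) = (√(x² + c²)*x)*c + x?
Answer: -84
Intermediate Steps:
o(x, c) = x + c*x*√(c² + x²) (o(x, c) = (√(c² + x²)*x)*c + x = (x*√(c² + x²))*c + x = c*x*√(c² + x²) + x = x + c*x*√(c² + x²))
(-9 + o(2, 0))*12 = (-9 + 2*(1 + 0*√(0² + 2²)))*12 = (-9 + 2*(1 + 0*√(0 + 4)))*12 = (-9 + 2*(1 + 0*√4))*12 = (-9 + 2*(1 + 0*2))*12 = (-9 + 2*(1 + 0))*12 = (-9 + 2*1)*12 = (-9 + 2)*12 = -7*12 = -84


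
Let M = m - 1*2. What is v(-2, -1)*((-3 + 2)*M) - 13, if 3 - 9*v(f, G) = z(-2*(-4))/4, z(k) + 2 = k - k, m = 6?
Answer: -131/9 ≈ -14.556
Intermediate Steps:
z(k) = -2 (z(k) = -2 + (k - k) = -2 + 0 = -2)
v(f, G) = 7/18 (v(f, G) = ⅓ - (-2)/(9*4) = ⅓ - ⅑*(-½) = ⅓ + 1/18 = 7/18)
M = 4 (M = 6 - 1*2 = 6 - 2 = 4)
v(-2, -1)*((-3 + 2)*M) - 13 = 7*((-3 + 2)*4)/18 - 13 = 7*(-1*4)/18 - 13 = (7/18)*(-4) - 13 = -14/9 - 13 = -131/9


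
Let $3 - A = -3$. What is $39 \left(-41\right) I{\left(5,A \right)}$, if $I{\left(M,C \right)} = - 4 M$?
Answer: $31980$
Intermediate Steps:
$A = 6$ ($A = 3 - -3 = 3 + 3 = 6$)
$39 \left(-41\right) I{\left(5,A \right)} = 39 \left(-41\right) \left(\left(-4\right) 5\right) = \left(-1599\right) \left(-20\right) = 31980$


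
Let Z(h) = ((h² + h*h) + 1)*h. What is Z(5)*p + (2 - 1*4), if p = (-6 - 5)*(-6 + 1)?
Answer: 14023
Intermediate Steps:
p = 55 (p = -11*(-5) = 55)
Z(h) = h*(1 + 2*h²) (Z(h) = ((h² + h²) + 1)*h = (2*h² + 1)*h = (1 + 2*h²)*h = h*(1 + 2*h²))
Z(5)*p + (2 - 1*4) = (5 + 2*5³)*55 + (2 - 1*4) = (5 + 2*125)*55 + (2 - 4) = (5 + 250)*55 - 2 = 255*55 - 2 = 14025 - 2 = 14023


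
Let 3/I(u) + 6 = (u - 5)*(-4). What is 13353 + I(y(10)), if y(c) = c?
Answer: 347175/26 ≈ 13353.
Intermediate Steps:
I(u) = 3/(14 - 4*u) (I(u) = 3/(-6 + (u - 5)*(-4)) = 3/(-6 + (-5 + u)*(-4)) = 3/(-6 + (20 - 4*u)) = 3/(14 - 4*u))
13353 + I(y(10)) = 13353 - 3/(-14 + 4*10) = 13353 - 3/(-14 + 40) = 13353 - 3/26 = 347175/26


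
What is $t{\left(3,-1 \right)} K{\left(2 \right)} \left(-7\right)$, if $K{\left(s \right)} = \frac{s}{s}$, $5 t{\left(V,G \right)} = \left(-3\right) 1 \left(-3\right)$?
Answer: $- \frac{63}{5} \approx -12.6$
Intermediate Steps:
$t{\left(V,G \right)} = \frac{9}{5}$ ($t{\left(V,G \right)} = \frac{\left(-3\right) 1 \left(-3\right)}{5} = \frac{\left(-3\right) \left(-3\right)}{5} = \frac{1}{5} \cdot 9 = \frac{9}{5}$)
$K{\left(s \right)} = 1$
$t{\left(3,-1 \right)} K{\left(2 \right)} \left(-7\right) = \frac{9}{5} \cdot 1 \left(-7\right) = \frac{9}{5} \left(-7\right) = - \frac{63}{5}$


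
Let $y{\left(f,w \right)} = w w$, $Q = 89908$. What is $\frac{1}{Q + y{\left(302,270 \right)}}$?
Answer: $\frac{1}{162808} \approx 6.1422 \cdot 10^{-6}$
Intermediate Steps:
$y{\left(f,w \right)} = w^{2}$
$\frac{1}{Q + y{\left(302,270 \right)}} = \frac{1}{89908 + 270^{2}} = \frac{1}{89908 + 72900} = \frac{1}{162808}$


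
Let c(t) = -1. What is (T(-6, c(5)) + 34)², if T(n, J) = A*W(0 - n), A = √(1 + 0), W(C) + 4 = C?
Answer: 1296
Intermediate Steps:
W(C) = -4 + C
A = 1 (A = √1 = 1)
T(n, J) = -4 - n (T(n, J) = 1*(-4 + (0 - n)) = 1*(-4 - n) = -4 - n)
(T(-6, c(5)) + 34)² = ((-4 - 1*(-6)) + 34)² = ((-4 + 6) + 34)² = (2 + 34)² = 36² = 1296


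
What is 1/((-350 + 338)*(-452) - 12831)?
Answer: -1/7407 ≈ -0.00013501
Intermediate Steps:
1/((-350 + 338)*(-452) - 12831) = 1/(-12*(-452) - 12831) = 1/(5424 - 12831) = 1/(-7407) = -1/7407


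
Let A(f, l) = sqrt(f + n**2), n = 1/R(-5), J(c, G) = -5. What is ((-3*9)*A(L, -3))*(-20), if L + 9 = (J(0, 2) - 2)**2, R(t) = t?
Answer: 108*sqrt(1001) ≈ 3417.0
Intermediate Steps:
L = 40 (L = -9 + (-5 - 2)**2 = -9 + (-7)**2 = -9 + 49 = 40)
n = -1/5 (n = 1/(-5) = -1/5 ≈ -0.20000)
A(f, l) = sqrt(1/25 + f) (A(f, l) = sqrt(f + (-1/5)**2) = sqrt(f + 1/25) = sqrt(1/25 + f))
((-3*9)*A(L, -3))*(-20) = ((-3*9)*(sqrt(1 + 25*40)/5))*(-20) = -27*sqrt(1 + 1000)/5*(-20) = -27*sqrt(1001)/5*(-20) = 108*sqrt(1001)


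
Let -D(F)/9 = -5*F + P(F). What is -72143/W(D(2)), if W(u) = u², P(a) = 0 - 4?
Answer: -72143/15876 ≈ -4.5442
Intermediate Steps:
P(a) = -4
D(F) = 36 + 45*F (D(F) = -9*(-5*F - 4) = -9*(-4 - 5*F) = 36 + 45*F)
-72143/W(D(2)) = -72143/(36 + 45*2)² = -72143/(36 + 90)² = -72143/(126²) = -72143/15876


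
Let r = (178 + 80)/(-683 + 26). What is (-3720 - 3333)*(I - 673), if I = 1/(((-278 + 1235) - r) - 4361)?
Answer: 3538121150517/745390 ≈ 4.7467e+6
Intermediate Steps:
r = -86/219 (r = 258/(-657) = 258*(-1/657) = -86/219 ≈ -0.39269)
I = -219/745390 (I = 1/(((-278 + 1235) - 1*(-86/219)) - 4361) = 1/((957 + 86/219) - 4361) = 1/(209669/219 - 4361) = 1/(-745390/219) = -219/745390 ≈ -0.00029381)
(-3720 - 3333)*(I - 673) = (-3720 - 3333)*(-219/745390 - 673) = -7053*(-501647689/745390) = 3538121150517/745390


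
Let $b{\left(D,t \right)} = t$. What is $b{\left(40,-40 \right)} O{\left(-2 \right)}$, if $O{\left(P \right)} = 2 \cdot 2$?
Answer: $-160$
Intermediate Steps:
$O{\left(P \right)} = 4$
$b{\left(40,-40 \right)} O{\left(-2 \right)} = \left(-40\right) 4 = -160$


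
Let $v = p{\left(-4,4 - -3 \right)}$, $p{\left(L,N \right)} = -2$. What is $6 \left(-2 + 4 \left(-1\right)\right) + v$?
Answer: $-38$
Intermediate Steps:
$v = -2$
$6 \left(-2 + 4 \left(-1\right)\right) + v = 6 \left(-2 + 4 \left(-1\right)\right) - 2 = 6 \left(-2 - 4\right) - 2 = 6 \left(-6\right) - 2 = -36 - 2 = -38$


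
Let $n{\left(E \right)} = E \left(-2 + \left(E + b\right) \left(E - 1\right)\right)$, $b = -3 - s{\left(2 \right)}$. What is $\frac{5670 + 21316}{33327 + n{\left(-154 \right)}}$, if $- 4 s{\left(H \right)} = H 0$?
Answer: $- \frac{26986}{3713955} \approx -0.0072661$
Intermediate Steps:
$s{\left(H \right)} = 0$ ($s{\left(H \right)} = - \frac{H 0}{4} = \left(- \frac{1}{4}\right) 0 = 0$)
$b = -3$ ($b = -3 - 0 = -3 + 0 = -3$)
$n{\left(E \right)} = E \left(-2 + \left(-1 + E\right) \left(-3 + E\right)\right)$ ($n{\left(E \right)} = E \left(-2 + \left(E - 3\right) \left(E - 1\right)\right) = E \left(-2 + \left(-3 + E\right) \left(-1 + E\right)\right) = E \left(-2 + \left(-1 + E\right) \left(-3 + E\right)\right)$)
$\frac{5670 + 21316}{33327 + n{\left(-154 \right)}} = \frac{5670 + 21316}{33327 - 154 \left(1 + \left(-154\right)^{2} - -616\right)} = \frac{26986}{33327 - 154 \left(1 + 23716 + 616\right)} = \frac{26986}{33327 - 3747282} = \frac{26986}{-3713955} = 26986 \left(- \frac{1}{3713955}\right) = - \frac{26986}{3713955}$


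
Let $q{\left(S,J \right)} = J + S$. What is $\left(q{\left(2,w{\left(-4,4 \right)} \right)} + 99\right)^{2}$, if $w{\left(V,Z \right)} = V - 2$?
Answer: $9025$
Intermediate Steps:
$w{\left(V,Z \right)} = -2 + V$
$\left(q{\left(2,w{\left(-4,4 \right)} \right)} + 99\right)^{2} = \left(\left(\left(-2 - 4\right) + 2\right) + 99\right)^{2} = \left(\left(-6 + 2\right) + 99\right)^{2} = \left(-4 + 99\right)^{2} = 95^{2} = 9025$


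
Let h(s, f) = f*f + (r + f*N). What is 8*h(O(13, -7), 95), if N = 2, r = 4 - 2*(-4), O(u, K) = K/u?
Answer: 73816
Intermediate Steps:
r = 12 (r = 4 + 8 = 12)
h(s, f) = 12 + f² + 2*f (h(s, f) = f*f + (12 + f*2) = f² + (12 + 2*f) = 12 + f² + 2*f)
8*h(O(13, -7), 95) = 8*(12 + 95² + 2*95) = 8*(12 + 9025 + 190) = 8*9227 = 73816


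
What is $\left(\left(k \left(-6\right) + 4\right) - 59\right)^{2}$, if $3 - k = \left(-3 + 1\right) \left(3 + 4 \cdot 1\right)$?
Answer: $24649$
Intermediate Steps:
$k = 17$ ($k = 3 - \left(-3 + 1\right) \left(3 + 4 \cdot 1\right) = 3 - - 2 \left(3 + 4\right) = 3 - \left(-2\right) 7 = 3 - -14 = 3 + 14 = 17$)
$\left(\left(k \left(-6\right) + 4\right) - 59\right)^{2} = \left(\left(17 \left(-6\right) + 4\right) - 59\right)^{2} = \left(\left(-102 + 4\right) - 59\right)^{2} = \left(-98 - 59\right)^{2} = \left(-157\right)^{2} = 24649$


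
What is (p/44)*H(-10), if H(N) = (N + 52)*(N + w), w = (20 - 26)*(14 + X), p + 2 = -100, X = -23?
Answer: -4284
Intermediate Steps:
p = -102 (p = -2 - 100 = -102)
w = 54 (w = (20 - 26)*(14 - 23) = -6*(-9) = 54)
H(N) = (52 + N)*(54 + N) (H(N) = (N + 52)*(N + 54) = (52 + N)*(54 + N))
(p/44)*H(-10) = (-102/44)*(2808 + (-10)² + 106*(-10)) = (-102*1/44)*(2808 + 100 - 1060) = -51/22*1848 = -4284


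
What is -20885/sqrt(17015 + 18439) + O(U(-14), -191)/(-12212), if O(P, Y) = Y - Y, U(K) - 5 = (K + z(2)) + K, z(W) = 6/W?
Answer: -20885*sqrt(35454)/35454 ≈ -110.92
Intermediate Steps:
U(K) = 8 + 2*K (U(K) = 5 + ((K + 6/2) + K) = 5 + ((K + 6*(1/2)) + K) = 5 + ((K + 3) + K) = 5 + ((3 + K) + K) = 5 + (3 + 2*K) = 8 + 2*K)
O(P, Y) = 0
-20885/sqrt(17015 + 18439) + O(U(-14), -191)/(-12212) = -20885/sqrt(17015 + 18439) + 0/(-12212) = -20885*sqrt(35454)/35454 + 0*(-1/12212) = -20885*sqrt(35454)/35454 + 0 = -20885*sqrt(35454)/35454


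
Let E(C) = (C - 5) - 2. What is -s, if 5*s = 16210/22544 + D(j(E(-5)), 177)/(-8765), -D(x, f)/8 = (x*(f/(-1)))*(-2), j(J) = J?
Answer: 312027323/493995400 ≈ 0.63164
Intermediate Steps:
E(C) = -7 + C (E(C) = (-5 + C) - 2 = -7 + C)
D(x, f) = -16*f*x (D(x, f) = -8*x*(f/(-1))*(-2) = -8*x*(f*(-1))*(-2) = -8*x*(-f)*(-2) = -8*(-f*x)*(-2) = -16*f*x)
s = -312027323/493995400 (s = (16210/22544 - 16*177*(-7 - 5)/(-8765))/5 = (16210*(1/22544) - 16*177*(-12)*(-1/8765))/5 = (8105/11272 + 33984*(-1/8765))/5 = (8105/11272 - 33984/8765)/5 = (1/5)*(-312027323/98799080) = -312027323/493995400 ≈ -0.63164)
-s = -1*(-312027323/493995400) = 312027323/493995400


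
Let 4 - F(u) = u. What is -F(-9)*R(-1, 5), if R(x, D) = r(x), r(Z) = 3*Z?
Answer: 39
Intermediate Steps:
R(x, D) = 3*x
F(u) = 4 - u
-F(-9)*R(-1, 5) = -(4 - 1*(-9))*3*(-1) = -(4 + 9)*(-3) = -13*(-3) = -1*(-39) = 39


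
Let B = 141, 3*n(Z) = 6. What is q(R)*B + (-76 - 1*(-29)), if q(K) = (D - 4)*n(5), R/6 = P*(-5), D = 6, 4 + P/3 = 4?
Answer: 517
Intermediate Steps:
P = 0 (P = -12 + 3*4 = -12 + 12 = 0)
n(Z) = 2 (n(Z) = (⅓)*6 = 2)
R = 0 (R = 6*(0*(-5)) = 6*0 = 0)
q(K) = 4 (q(K) = (6 - 4)*2 = 2*2 = 4)
q(R)*B + (-76 - 1*(-29)) = 4*141 + (-76 - 1*(-29)) = 564 + (-76 + 29) = 564 - 47 = 517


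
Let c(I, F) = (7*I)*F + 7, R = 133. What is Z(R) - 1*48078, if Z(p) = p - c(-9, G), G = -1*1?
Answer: -48015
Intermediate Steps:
G = -1
c(I, F) = 7 + 7*F*I (c(I, F) = 7*F*I + 7 = 7 + 7*F*I)
Z(p) = -70 + p (Z(p) = p - (7 + 7*(-1)*(-9)) = p - (7 + 63) = p - 1*70 = p - 70 = -70 + p)
Z(R) - 1*48078 = (-70 + 133) - 1*48078 = 63 - 48078 = -48015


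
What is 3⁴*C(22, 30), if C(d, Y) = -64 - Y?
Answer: -7614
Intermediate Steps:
3⁴*C(22, 30) = 3⁴*(-64 - 1*30) = 81*(-64 - 30) = 81*(-94) = -7614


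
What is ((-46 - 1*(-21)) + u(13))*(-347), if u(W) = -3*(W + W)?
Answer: 35741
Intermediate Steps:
u(W) = -6*W
((-46 - 1*(-21)) + u(13))*(-347) = ((-46 - 1*(-21)) - 6*13)*(-347) = ((-46 + 21) - 78)*(-347) = (-25 - 78)*(-347) = -103*(-347) = 35741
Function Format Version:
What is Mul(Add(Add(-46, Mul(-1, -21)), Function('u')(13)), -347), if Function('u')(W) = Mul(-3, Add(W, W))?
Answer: 35741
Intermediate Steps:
Function('u')(W) = Mul(-6, W) (Function('u')(W) = Mul(-3, Mul(2, W)) = Mul(-6, W))
Mul(Add(Add(-46, Mul(-1, -21)), Function('u')(13)), -347) = Mul(Add(Add(-46, Mul(-1, -21)), Mul(-6, 13)), -347) = Mul(Add(Add(-46, 21), -78), -347) = Mul(Add(-25, -78), -347) = Mul(-103, -347) = 35741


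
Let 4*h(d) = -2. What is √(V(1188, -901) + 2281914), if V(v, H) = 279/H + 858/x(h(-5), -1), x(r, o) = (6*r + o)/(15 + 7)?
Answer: 4*√115539307926/901 ≈ 1509.0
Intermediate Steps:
h(d) = -½ (h(d) = (¼)*(-2) = -½)
x(r, o) = o/22 + 3*r/11 (x(r, o) = (o + 6*r)/22 = (o + 6*r)*(1/22) = o/22 + 3*r/11)
V(v, H) = -4719 + 279/H (V(v, H) = 279/H + 858/((1/22)*(-1) + (3/11)*(-½)) = 279/H + 858/(-1/22 - 3/22) = 279/H + 858/(-2/11) = 279/H + 858*(-11/2) = 279/H - 4719 = -4719 + 279/H)
√(V(1188, -901) + 2281914) = √((-4719 + 279/(-901)) + 2281914) = √((-4719 + 279*(-1/901)) + 2281914) = √((-4719 - 279/901) + 2281914) = √(-4252098/901 + 2281914) = √(2051752416/901) = 4*√115539307926/901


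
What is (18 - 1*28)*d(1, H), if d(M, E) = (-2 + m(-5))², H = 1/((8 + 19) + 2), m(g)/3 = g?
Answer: -2890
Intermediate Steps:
m(g) = 3*g
H = 1/29 (H = 1/(27 + 2) = 1/29 ≈ 0.034483)
d(M, E) = 289 (d(M, E) = (-2 + 3*(-5))² = (-2 - 15)² = (-17)² = 289)
(18 - 1*28)*d(1, H) = (18 - 1*28)*289 = (18 - 28)*289 = -10*289 = -2890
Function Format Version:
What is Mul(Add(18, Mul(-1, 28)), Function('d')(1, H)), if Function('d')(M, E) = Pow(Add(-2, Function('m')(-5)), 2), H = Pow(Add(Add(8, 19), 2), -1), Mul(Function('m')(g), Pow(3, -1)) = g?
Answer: -2890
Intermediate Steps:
Function('m')(g) = Mul(3, g)
H = Rational(1, 29) (H = Pow(Add(27, 2), -1) = Pow(29, -1) = Rational(1, 29) ≈ 0.034483)
Function('d')(M, E) = 289 (Function('d')(M, E) = Pow(Add(-2, Mul(3, -5)), 2) = Pow(Add(-2, -15), 2) = Pow(-17, 2) = 289)
Mul(Add(18, Mul(-1, 28)), Function('d')(1, H)) = Mul(Add(18, Mul(-1, 28)), 289) = Mul(Add(18, -28), 289) = Mul(-10, 289) = -2890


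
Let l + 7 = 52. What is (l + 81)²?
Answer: 15876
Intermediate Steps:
l = 45 (l = -7 + 52 = 45)
(l + 81)² = (45 + 81)² = 126² = 15876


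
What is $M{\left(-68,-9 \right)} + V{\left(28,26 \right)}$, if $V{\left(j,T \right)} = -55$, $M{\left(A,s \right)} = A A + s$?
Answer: $4560$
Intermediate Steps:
$M{\left(A,s \right)} = s + A^{2}$ ($M{\left(A,s \right)} = A^{2} + s = s + A^{2}$)
$M{\left(-68,-9 \right)} + V{\left(28,26 \right)} = \left(-9 + \left(-68\right)^{2}\right) - 55 = \left(-9 + 4624\right) - 55 = 4615 - 55 = 4560$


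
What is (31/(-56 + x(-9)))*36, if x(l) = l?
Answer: -1116/65 ≈ -17.169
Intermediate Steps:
(31/(-56 + x(-9)))*36 = (31/(-56 - 9))*36 = (31/(-65))*36 = -1/65*31*36 = -31/65*36 = -1116/65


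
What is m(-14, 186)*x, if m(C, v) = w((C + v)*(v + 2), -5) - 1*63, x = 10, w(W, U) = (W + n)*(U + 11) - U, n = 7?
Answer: 1940000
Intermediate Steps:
w(W, U) = -U + (7 + W)*(11 + U) (w(W, U) = (W + 7)*(U + 11) - U = (7 + W)*(11 + U) - U = -U + (7 + W)*(11 + U))
m(C, v) = -16 + 6*(2 + v)*(C + v) (m(C, v) = (77 + 6*(-5) + 11*((C + v)*(v + 2)) - 5*(C + v)*(v + 2)) - 1*63 = (77 - 30 + 11*((C + v)*(2 + v)) - 5*(C + v)*(2 + v)) - 63 = (77 - 30 + 11*((2 + v)*(C + v)) - 5*(2 + v)*(C + v)) - 63 = (77 - 30 + 11*(2 + v)*(C + v) - 5*(2 + v)*(C + v)) - 63 = (47 + 6*(2 + v)*(C + v)) - 63 = -16 + 6*(2 + v)*(C + v))
m(-14, 186)*x = (-16 + 6*186² + 12*(-14) + 12*186 + 6*(-14)*186)*10 = (-16 + 6*34596 - 168 + 2232 - 15624)*10 = (-16 + 207576 - 168 + 2232 - 15624)*10 = 194000*10 = 1940000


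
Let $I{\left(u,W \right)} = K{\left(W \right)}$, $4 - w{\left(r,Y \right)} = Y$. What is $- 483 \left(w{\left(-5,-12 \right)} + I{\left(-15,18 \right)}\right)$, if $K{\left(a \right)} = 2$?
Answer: $-8694$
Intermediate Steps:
$w{\left(r,Y \right)} = 4 - Y$
$I{\left(u,W \right)} = 2$
$- 483 \left(w{\left(-5,-12 \right)} + I{\left(-15,18 \right)}\right) = - 483 \left(\left(4 - -12\right) + 2\right) = - 483 \left(\left(4 + 12\right) + 2\right) = - 483 \left(16 + 2\right) = \left(-483\right) 18 = -8694$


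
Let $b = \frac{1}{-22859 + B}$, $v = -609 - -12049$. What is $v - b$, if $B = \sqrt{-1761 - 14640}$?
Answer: $\frac{5977975248939}{522550282} + \frac{i \sqrt{16401}}{522550282} \approx 11440.0 + 2.4508 \cdot 10^{-7} i$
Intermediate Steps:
$v = 11440$ ($v = -609 + 12049 = 11440$)
$B = i \sqrt{16401}$ ($B = \sqrt{-16401} = i \sqrt{16401} \approx 128.07 i$)
$b = \frac{1}{-22859 + i \sqrt{16401}} \approx -4.3745 \cdot 10^{-5} - 2.451 \cdot 10^{-7} i$
$v - b = 11440 - \left(- \frac{22859}{522550282} - \frac{i \sqrt{16401}}{522550282}\right) = 11440 + \left(\frac{22859}{522550282} + \frac{i \sqrt{16401}}{522550282}\right) = \frac{5977975248939}{522550282} + \frac{i \sqrt{16401}}{522550282}$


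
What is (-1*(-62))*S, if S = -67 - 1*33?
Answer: -6200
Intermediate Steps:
S = -100 (S = -67 - 33 = -100)
(-1*(-62))*S = -1*(-62)*(-100) = 62*(-100) = -6200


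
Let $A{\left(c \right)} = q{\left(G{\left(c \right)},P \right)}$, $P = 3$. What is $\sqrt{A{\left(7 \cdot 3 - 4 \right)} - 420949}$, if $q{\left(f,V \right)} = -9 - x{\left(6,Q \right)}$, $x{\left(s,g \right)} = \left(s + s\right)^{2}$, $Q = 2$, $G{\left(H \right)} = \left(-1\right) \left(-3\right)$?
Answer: $i \sqrt{421102} \approx 648.92 i$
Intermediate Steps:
$G{\left(H \right)} = 3$
$x{\left(s,g \right)} = 4 s^{2}$ ($x{\left(s,g \right)} = \left(2 s\right)^{2} = 4 s^{2}$)
$q{\left(f,V \right)} = -153$ ($q{\left(f,V \right)} = -9 - 4 \cdot 6^{2} = -9 - 4 \cdot 36 = -9 - 144 = -153$)
$A{\left(c \right)} = -153$
$\sqrt{A{\left(7 \cdot 3 - 4 \right)} - 420949} = \sqrt{-153 - 420949} = \sqrt{-421102} = i \sqrt{421102}$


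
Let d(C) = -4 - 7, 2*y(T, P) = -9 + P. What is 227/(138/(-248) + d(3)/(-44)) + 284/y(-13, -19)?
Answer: -101216/133 ≈ -761.02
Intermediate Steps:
y(T, P) = -9/2 + P/2 (y(T, P) = (-9 + P)/2 = -9/2 + P/2)
d(C) = -11
227/(138/(-248) + d(3)/(-44)) + 284/y(-13, -19) = 227/(138/(-248) - 11/(-44)) + 284/(-9/2 + (1/2)*(-19)) = 227/(138*(-1/248) - 11*(-1/44)) + 284/(-9/2 - 19/2) = 227/(-69/124 + 1/4) + 284/(-14) = 227/(-19/62) + 284*(-1/14) = 227*(-62/19) - 142/7 = -14074/19 - 142/7 = -101216/133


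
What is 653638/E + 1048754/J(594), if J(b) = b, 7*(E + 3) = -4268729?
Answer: 1118537702674/633909375 ≈ 1764.5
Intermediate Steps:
E = -4268750/7 (E = -3 + (⅐)*(-4268729) = -3 - 4268729/7 = -4268750/7 ≈ -6.0982e+5)
653638/E + 1048754/J(594) = 653638/(-4268750/7) + 1048754/594 = 653638*(-7/4268750) + 1048754*(1/594) = -2287733/2134375 + 524377/297 = 1118537702674/633909375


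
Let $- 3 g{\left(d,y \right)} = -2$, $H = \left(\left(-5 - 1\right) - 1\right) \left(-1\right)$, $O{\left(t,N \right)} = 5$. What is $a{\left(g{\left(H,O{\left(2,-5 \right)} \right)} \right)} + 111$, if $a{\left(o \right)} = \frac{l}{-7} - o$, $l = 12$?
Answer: $\frac{2281}{21} \approx 108.62$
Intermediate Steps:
$H = 7$ ($H = \left(-6 - 1\right) \left(-1\right) = \left(-7\right) \left(-1\right) = 7$)
$g{\left(d,y \right)} = \frac{2}{3}$ ($g{\left(d,y \right)} = \left(- \frac{1}{3}\right) \left(-2\right) = \frac{2}{3}$)
$a{\left(o \right)} = - \frac{12}{7} - o$ ($a{\left(o \right)} = \frac{12}{-7} - o = 12 \left(- \frac{1}{7}\right) - o = - \frac{12}{7} - o$)
$a{\left(g{\left(H,O{\left(2,-5 \right)} \right)} \right)} + 111 = \left(- \frac{12}{7} - \frac{2}{3}\right) + 111 = - \frac{50}{21} + 111 = \frac{2281}{21}$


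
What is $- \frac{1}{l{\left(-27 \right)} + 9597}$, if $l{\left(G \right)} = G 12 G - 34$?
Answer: $- \frac{1}{18311} \approx -5.4612 \cdot 10^{-5}$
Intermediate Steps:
$l{\left(G \right)} = -34 + 12 G^{2}$ ($l{\left(G \right)} = 12 G G - 34 = 12 G^{2} - 34 = -34 + 12 G^{2}$)
$- \frac{1}{l{\left(-27 \right)} + 9597} = - \frac{1}{\left(-34 + 12 \left(-27\right)^{2}\right) + 9597} = - \frac{1}{\left(-34 + 12 \cdot 729\right) + 9597} = - \frac{1}{\left(-34 + 8748\right) + 9597} = - \frac{1}{8714 + 9597} = - \frac{1}{18311}$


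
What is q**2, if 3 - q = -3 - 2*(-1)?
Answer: 16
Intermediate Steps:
q = 4 (q = 3 - (-3 - 2*(-1)) = 3 - (-3 + 2) = 3 - 1*(-1) = 3 + 1 = 4)
q**2 = 4**2 = 16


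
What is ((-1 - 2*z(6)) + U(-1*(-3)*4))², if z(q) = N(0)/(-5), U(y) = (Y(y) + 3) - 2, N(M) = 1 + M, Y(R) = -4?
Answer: 324/25 ≈ 12.960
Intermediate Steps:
U(y) = -3 (U(y) = (-4 + 3) - 2 = -1 - 2 = -3)
z(q) = -⅕ (z(q) = (1 + 0)/(-5) = 1*(-⅕) = -⅕)
((-1 - 2*z(6)) + U(-1*(-3)*4))² = ((-1 - 2*(-⅕)) - 3)² = ((-1 + ⅖) - 3)² = (-⅗ - 3)² = (-18/5)² = 324/25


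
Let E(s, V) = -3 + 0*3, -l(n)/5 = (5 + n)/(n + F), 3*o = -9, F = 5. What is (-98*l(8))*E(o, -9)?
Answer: -1470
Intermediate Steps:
o = -3 (o = (⅓)*(-9) = -3)
l(n) = -5 (l(n) = -5*(5 + n)/(n + 5) = -5*(5 + n)/(5 + n) = -5*1 = -5)
E(s, V) = -3 (E(s, V) = -3 + 0 = -3)
(-98*l(8))*E(o, -9) = -98*(-5)*(-3) = 490*(-3) = -1470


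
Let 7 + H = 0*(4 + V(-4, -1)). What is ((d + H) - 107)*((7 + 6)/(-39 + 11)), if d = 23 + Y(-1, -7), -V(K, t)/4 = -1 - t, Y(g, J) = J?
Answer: 91/2 ≈ 45.500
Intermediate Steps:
V(K, t) = 4 + 4*t (V(K, t) = -4*(-1 - t) = 4 + 4*t)
H = -7 (H = -7 + 0*(4 + (4 + 4*(-1))) = -7 + 0*(4 + (4 - 4)) = -7 + 0*(4 + 0) = -7 + 0*4 = -7 + 0 = -7)
d = 16 (d = 23 - 7 = 16)
((d + H) - 107)*((7 + 6)/(-39 + 11)) = ((16 - 7) - 107)*((7 + 6)/(-39 + 11)) = (9 - 107)*(13/(-28)) = -1274*(-1)/28 = -98*(-13/28) = 91/2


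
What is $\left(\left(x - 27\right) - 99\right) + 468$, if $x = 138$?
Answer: $480$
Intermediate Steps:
$\left(\left(x - 27\right) - 99\right) + 468 = \left(\left(138 - 27\right) - 99\right) + 468 = \left(111 - 99\right) + 468 = 12 + 468 = 480$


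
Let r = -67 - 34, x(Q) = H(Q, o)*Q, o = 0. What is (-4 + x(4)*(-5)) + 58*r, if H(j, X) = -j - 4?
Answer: -5702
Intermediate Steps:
H(j, X) = -4 - j
x(Q) = Q*(-4 - Q) (x(Q) = (-4 - Q)*Q = Q*(-4 - Q))
r = -101
(-4 + x(4)*(-5)) + 58*r = (-4 - 1*4*(4 + 4)*(-5)) + 58*(-101) = (-4 - 1*4*8*(-5)) - 5858 = (-4 - 32*(-5)) - 5858 = (-4 + 160) - 5858 = 156 - 5858 = -5702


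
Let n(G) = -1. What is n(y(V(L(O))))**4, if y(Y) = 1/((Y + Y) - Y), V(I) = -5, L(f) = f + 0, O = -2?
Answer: 1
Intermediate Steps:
L(f) = f
y(Y) = 1/Y (y(Y) = 1/(2*Y - Y) = 1/Y)
n(y(V(L(O))))**4 = (-1)**4 = 1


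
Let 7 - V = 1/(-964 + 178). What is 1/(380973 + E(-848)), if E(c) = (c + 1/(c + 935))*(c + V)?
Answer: 68382/74818815061 ≈ 9.1397e-7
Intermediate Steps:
V = 5503/786 (V = 7 - 1/(-964 + 178) = 7 - 1/(-786) = 7 - 1*(-1/786) = 7 + 1/786 = 5503/786 ≈ 7.0013)
E(c) = (5503/786 + c)*(c + 1/(935 + c)) (E(c) = (c + 1/(c + 935))*(c + 5503/786) = (c + 1/(935 + c))*(5503/786 + c) = (5503/786 + c)*(c + 1/(935 + c)))
1/(380973 + E(-848)) = 1/(380973 + (5503 + 786*(-848)³ + 740413*(-848)² + 5146091*(-848))/(786*(935 - 848))) = 1/(380973 + (1/786)*(5503 + 786*(-609800192) + 740413*719104 - 4363885168)/87) = 1/(380973 + (1/786)*(1/87)*(5503 - 479302950912 + 532433949952 - 4363885168)) = 1/(380973 + (1/786)*(1/87)*48767119375) = 1/(380973 + 48767119375/68382) = 1/(74818815061/68382) = 68382/74818815061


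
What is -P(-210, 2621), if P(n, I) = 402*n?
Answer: 84420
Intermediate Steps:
-P(-210, 2621) = -402*(-210) = -1*(-84420) = 84420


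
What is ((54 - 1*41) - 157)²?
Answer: 20736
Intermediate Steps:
((54 - 1*41) - 157)² = ((54 - 41) - 157)² = (13 - 157)² = (-144)² = 20736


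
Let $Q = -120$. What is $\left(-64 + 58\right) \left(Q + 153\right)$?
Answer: $-198$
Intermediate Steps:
$\left(-64 + 58\right) \left(Q + 153\right) = \left(-64 + 58\right) \left(-120 + 153\right) = \left(-6\right) 33 = -198$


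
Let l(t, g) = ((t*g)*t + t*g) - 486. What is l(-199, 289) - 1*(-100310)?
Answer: 11487002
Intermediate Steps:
l(t, g) = -486 + g*t + g*t² (l(t, g) = ((g*t)*t + g*t) - 486 = (g*t² + g*t) - 486 = (g*t + g*t²) - 486 = -486 + g*t + g*t²)
l(-199, 289) - 1*(-100310) = (-486 + 289*(-199) + 289*(-199)²) - 1*(-100310) = (-486 - 57511 + 289*39601) + 100310 = (-486 - 57511 + 11444689) + 100310 = 11386692 + 100310 = 11487002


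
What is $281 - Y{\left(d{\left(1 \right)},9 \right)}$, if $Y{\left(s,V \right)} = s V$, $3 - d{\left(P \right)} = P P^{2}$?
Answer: $263$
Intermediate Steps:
$d{\left(P \right)} = 3 - P^{3}$ ($d{\left(P \right)} = 3 - P P^{2} = 3 - P^{3}$)
$Y{\left(s,V \right)} = V s$
$281 - Y{\left(d{\left(1 \right)},9 \right)} = 281 - 9 \left(3 - 1^{3}\right) = 281 - 9 \left(3 - 1\right) = 281 - 9 \cdot 2 = 281 - 18 = 263$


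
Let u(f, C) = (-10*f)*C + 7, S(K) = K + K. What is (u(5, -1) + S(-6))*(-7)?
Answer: -315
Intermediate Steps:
S(K) = 2*K
u(f, C) = 7 - 10*C*f (u(f, C) = -10*C*f + 7 = 7 - 10*C*f)
(u(5, -1) + S(-6))*(-7) = ((7 - 10*(-1)*5) + 2*(-6))*(-7) = ((7 + 50) - 12)*(-7) = (57 - 12)*(-7) = 45*(-7) = -315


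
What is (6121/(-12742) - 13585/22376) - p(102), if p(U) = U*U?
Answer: -1483323220167/142557496 ≈ -10405.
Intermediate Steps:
p(U) = U**2
(6121/(-12742) - 13585/22376) - p(102) = (6121/(-12742) - 13585/22376) - 1*102**2 = (6121*(-1/12742) - 13585*1/22376) - 1*10404 = (-6121/12742 - 13585/22376) - 10404 = -155031783/142557496 - 10404 = -1483323220167/142557496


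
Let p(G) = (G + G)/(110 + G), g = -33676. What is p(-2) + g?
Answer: -909253/27 ≈ -33676.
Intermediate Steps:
p(G) = 2*G/(110 + G) (p(G) = (2*G)/(110 + G) = 2*G/(110 + G))
p(-2) + g = 2*(-2)/(110 - 2) - 33676 = 2*(-2)/108 - 33676 = 2*(-2)*(1/108) - 33676 = -1/27 - 33676 = -909253/27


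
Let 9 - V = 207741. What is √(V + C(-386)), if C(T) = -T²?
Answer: 2*I*√89182 ≈ 597.27*I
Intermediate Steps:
V = -207732 (V = 9 - 1*207741 = 9 - 207741 = -207732)
√(V + C(-386)) = √(-207732 - 1*(-386)²) = √(-207732 - 1*148996) = √(-207732 - 148996) = √(-356728) = 2*I*√89182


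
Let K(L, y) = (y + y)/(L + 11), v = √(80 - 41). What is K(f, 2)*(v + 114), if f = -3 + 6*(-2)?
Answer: -114 - √39 ≈ -120.24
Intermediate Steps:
v = √39 ≈ 6.2450
f = -15 (f = -3 - 12 = -15)
K(L, y) = 2*y/(11 + L) (K(L, y) = (2*y)/(11 + L) = 2*y/(11 + L))
K(f, 2)*(v + 114) = (2*2/(11 - 15))*(√39 + 114) = (2*2/(-4))*(114 + √39) = (2*2*(-¼))*(114 + √39) = -(114 + √39) = -114 - √39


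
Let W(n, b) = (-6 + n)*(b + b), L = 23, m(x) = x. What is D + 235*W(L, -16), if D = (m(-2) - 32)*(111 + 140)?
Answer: -136374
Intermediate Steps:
W(n, b) = 2*b*(-6 + n) (W(n, b) = (-6 + n)*(2*b) = 2*b*(-6 + n))
D = -8534 (D = (-2 - 32)*(111 + 140) = -34*251 = -8534)
D + 235*W(L, -16) = -8534 + 235*(2*(-16)*(-6 + 23)) = -8534 + 235*(2*(-16)*17) = -8534 + 235*(-544) = -8534 - 127840 = -136374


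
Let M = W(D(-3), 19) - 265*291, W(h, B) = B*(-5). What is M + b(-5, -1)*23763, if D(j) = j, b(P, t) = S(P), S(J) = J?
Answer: -196025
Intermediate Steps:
b(P, t) = P
W(h, B) = -5*B
M = -77210 (M = -5*19 - 265*291 = -95 - 77115 = -77210)
M + b(-5, -1)*23763 = -77210 - 5*23763 = -77210 - 118815 = -196025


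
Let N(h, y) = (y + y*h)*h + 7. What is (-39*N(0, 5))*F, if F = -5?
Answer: 1365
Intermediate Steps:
N(h, y) = 7 + h*(y + h*y) (N(h, y) = (y + h*y)*h + 7 = h*(y + h*y) + 7 = 7 + h*(y + h*y))
(-39*N(0, 5))*F = -39*(7 + 0*5 + 5*0²)*(-5) = -39*(7 + 0 + 5*0)*(-5) = -39*(7 + 0 + 0)*(-5) = -39*7*(-5) = -273*(-5) = 1365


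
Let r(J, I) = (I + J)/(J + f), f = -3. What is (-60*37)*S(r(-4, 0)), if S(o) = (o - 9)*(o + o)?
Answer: 1047840/49 ≈ 21385.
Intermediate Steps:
r(J, I) = (I + J)/(-3 + J) (r(J, I) = (I + J)/(J - 3) = (I + J)/(-3 + J))
S(o) = 2*o*(-9 + o) (S(o) = (-9 + o)*(2*o) = 2*o*(-9 + o))
(-60*37)*S(r(-4, 0)) = (-60*37)*(2*((0 - 4)/(-3 - 4))*(-9 + (0 - 4)/(-3 - 4))) = -4440*-4/(-7)*(-9 - 4/(-7)) = -4440*(-⅐*(-4))*(-9 - ⅐*(-4)) = -4440*4*(-9 + 4/7)/7 = -4440*4*(-59)/(7*7) = -2220*(-472/49) = 1047840/49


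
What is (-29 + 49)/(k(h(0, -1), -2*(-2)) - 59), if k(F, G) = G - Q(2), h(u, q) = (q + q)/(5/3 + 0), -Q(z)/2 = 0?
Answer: -4/11 ≈ -0.36364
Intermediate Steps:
Q(z) = 0 (Q(z) = -2*0 = 0)
h(u, q) = 6*q/5 (h(u, q) = (2*q)/(5*(1/3) + 0) = (2*q)/(5/3 + 0) = (2*q)/(5/3) = (2*q)*(3/5) = 6*q/5)
k(F, G) = G (k(F, G) = G - 1*0 = G + 0 = G)
(-29 + 49)/(k(h(0, -1), -2*(-2)) - 59) = (-29 + 49)/(-2*(-2) - 59) = 20/(4 - 59) = 20/(-55) = 20*(-1/55) = -4/11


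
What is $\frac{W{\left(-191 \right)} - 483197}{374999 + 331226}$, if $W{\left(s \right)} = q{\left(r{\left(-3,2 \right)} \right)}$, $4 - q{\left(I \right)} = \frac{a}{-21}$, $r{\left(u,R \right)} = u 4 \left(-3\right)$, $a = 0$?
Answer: $- \frac{483193}{706225} \approx -0.68419$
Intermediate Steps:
$r{\left(u,R \right)} = - 12 u$ ($r{\left(u,R \right)} = 4 u \left(-3\right) = - 12 u$)
$q{\left(I \right)} = 4$ ($q{\left(I \right)} = 4 - \frac{0}{-21} = 4 - 0 \left(- \frac{1}{21}\right) = 4 - 0 = 4 + 0 = 4$)
$W{\left(s \right)} = 4$
$\frac{W{\left(-191 \right)} - 483197}{374999 + 331226} = \frac{4 - 483197}{374999 + 331226} = - \frac{483193}{706225}$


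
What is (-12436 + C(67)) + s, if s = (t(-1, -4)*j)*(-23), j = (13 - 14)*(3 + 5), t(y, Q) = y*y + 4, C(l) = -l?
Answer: -11583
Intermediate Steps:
t(y, Q) = 4 + y² (t(y, Q) = y² + 4 = 4 + y²)
j = -8 (j = -1*8 = -8)
s = 920 (s = ((4 + (-1)²)*(-8))*(-23) = ((4 + 1)*(-8))*(-23) = (5*(-8))*(-23) = -40*(-23) = 920)
(-12436 + C(67)) + s = (-12436 - 1*67) + 920 = (-12436 - 67) + 920 = -12503 + 920 = -11583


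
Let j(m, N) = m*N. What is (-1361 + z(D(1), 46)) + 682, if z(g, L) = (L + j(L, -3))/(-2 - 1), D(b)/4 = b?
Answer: -1945/3 ≈ -648.33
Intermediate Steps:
D(b) = 4*b
j(m, N) = N*m
z(g, L) = 2*L/3 (z(g, L) = (L - 3*L)/(-2 - 1) = -2*L/(-3) = -2*L*(-⅓) = 2*L/3)
(-1361 + z(D(1), 46)) + 682 = (-1361 + (⅔)*46) + 682 = (-1361 + 92/3) + 682 = -3991/3 + 682 = -1945/3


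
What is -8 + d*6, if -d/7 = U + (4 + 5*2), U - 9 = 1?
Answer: -1016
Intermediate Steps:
U = 10 (U = 9 + 1 = 10)
d = -168 (d = -7*(10 + (4 + 5*2)) = -7*(10 + (4 + 10)) = -7*(10 + 14) = -7*24 = -168)
-8 + d*6 = -8 - 168*6 = -8 - 1008 = -1016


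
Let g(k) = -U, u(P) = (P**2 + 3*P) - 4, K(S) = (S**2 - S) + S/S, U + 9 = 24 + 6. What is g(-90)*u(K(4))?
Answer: -4284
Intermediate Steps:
U = 21 (U = -9 + (24 + 6) = -9 + 30 = 21)
K(S) = 1 + S**2 - S (K(S) = (S**2 - S) + 1 = 1 + S**2 - S)
u(P) = -4 + P**2 + 3*P
g(k) = -21 (g(k) = -1*21 = -21)
g(-90)*u(K(4)) = -21*(-4 + (1 + 4**2 - 1*4)**2 + 3*(1 + 4**2 - 1*4)) = -21*(-4 + (1 + 16 - 4)**2 + 3*(1 + 16 - 4)) = -21*(-4 + 13**2 + 3*13) = -21*(-4 + 169 + 39) = -21*204 = -4284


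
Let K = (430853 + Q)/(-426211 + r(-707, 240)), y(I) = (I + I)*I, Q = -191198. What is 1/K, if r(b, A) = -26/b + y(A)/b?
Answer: -100482117/56478695 ≈ -1.7791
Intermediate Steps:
y(I) = 2*I² (y(I) = (2*I)*I = 2*I²)
r(b, A) = -26/b + 2*A²/b (r(b, A) = -26/b + (2*A²)/b = -26/b + 2*A²/b)
K = -56478695/100482117 (K = (430853 - 191198)/(-426211 + 2*(-13 + 240²)/(-707)) = 239655/(-426211 + 2*(-1/707)*(-13 + 57600)) = 239655/(-426211 + 2*(-1/707)*57587) = 239655/(-426211 - 115174/707) = 239655/(-301446351/707) = 239655*(-707/301446351) = -56478695/100482117 ≈ -0.56208)
1/K = 1/(-56478695/100482117) = -100482117/56478695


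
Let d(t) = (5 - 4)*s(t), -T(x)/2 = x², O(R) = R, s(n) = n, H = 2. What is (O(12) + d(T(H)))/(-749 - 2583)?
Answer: -1/833 ≈ -0.0012005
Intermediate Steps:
T(x) = -2*x²
d(t) = t (d(t) = (5 - 4)*t = 1*t = t)
(O(12) + d(T(H)))/(-749 - 2583) = (12 - 2*2²)/(-749 - 2583) = (12 - 2*4)/(-3332) = (12 - 8)*(-1/3332) = 4*(-1/3332) = -1/833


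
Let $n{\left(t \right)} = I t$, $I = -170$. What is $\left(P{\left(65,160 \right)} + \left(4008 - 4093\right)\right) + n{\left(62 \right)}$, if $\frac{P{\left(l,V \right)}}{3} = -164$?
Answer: $-11117$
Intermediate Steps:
$P{\left(l,V \right)} = -492$ ($P{\left(l,V \right)} = 3 \left(-164\right) = -492$)
$n{\left(t \right)} = - 170 t$
$\left(P{\left(65,160 \right)} + \left(4008 - 4093\right)\right) + n{\left(62 \right)} = \left(-492 + \left(4008 - 4093\right)\right) - 10540 = \left(-492 - 85\right) - 10540 = -577 - 10540 = -11117$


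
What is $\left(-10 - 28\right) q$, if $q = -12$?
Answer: $456$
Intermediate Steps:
$\left(-10 - 28\right) q = \left(-10 - 28\right) \left(-12\right) = \left(-38\right) \left(-12\right) = 456$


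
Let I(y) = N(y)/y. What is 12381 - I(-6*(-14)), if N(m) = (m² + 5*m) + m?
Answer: 12291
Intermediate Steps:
N(m) = m² + 6*m
I(y) = 6 + y (I(y) = (y*(6 + y))/y = 6 + y)
12381 - I(-6*(-14)) = 12381 - (6 - 6*(-14)) = 12381 - (6 + 84) = 12381 - 1*90 = 12381 - 90 = 12291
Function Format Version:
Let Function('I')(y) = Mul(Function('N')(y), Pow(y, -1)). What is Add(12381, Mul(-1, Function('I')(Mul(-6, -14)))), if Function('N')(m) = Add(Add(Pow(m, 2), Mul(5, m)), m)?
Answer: 12291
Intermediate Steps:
Function('N')(m) = Add(Pow(m, 2), Mul(6, m))
Function('I')(y) = Add(6, y) (Function('I')(y) = Mul(Mul(y, Add(6, y)), Pow(y, -1)) = Add(6, y))
Add(12381, Mul(-1, Function('I')(Mul(-6, -14)))) = Add(12381, Mul(-1, Add(6, Mul(-6, -14)))) = Add(12381, Mul(-1, Add(6, 84))) = Add(12381, Mul(-1, 90)) = Add(12381, -90) = 12291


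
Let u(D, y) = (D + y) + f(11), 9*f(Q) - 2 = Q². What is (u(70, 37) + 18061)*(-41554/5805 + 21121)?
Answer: 1337070868559/3483 ≈ 3.8388e+8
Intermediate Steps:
f(Q) = 2/9 + Q²/9
u(D, y) = 41/3 + D + y (u(D, y) = (D + y) + (2/9 + (⅑)*11²) = (D + y) + (2/9 + (⅑)*121) = (D + y) + (2/9 + 121/9) = (D + y) + 41/3 = 41/3 + D + y)
(u(70, 37) + 18061)*(-41554/5805 + 21121) = ((41/3 + 70 + 37) + 18061)*(-41554/5805 + 21121) = (362/3 + 18061)*(-41554*1/5805 + 21121) = 54545*(-41554/5805 + 21121)/3 = (54545/3)*(122565851/5805) = 1337070868559/3483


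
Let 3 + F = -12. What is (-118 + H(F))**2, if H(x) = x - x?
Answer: 13924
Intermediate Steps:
F = -15 (F = -3 - 12 = -15)
H(x) = 0
(-118 + H(F))**2 = (-118 + 0)**2 = (-118)**2 = 13924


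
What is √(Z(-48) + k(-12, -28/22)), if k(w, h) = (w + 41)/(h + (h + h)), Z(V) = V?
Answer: I*√98070/42 ≈ 7.4562*I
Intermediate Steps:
k(w, h) = (41 + w)/(3*h) (k(w, h) = (41 + w)/(h + 2*h) = (41 + w)/((3*h)) = (41 + w)*(1/(3*h)) = (41 + w)/(3*h))
√(Z(-48) + k(-12, -28/22)) = √(-48 + (41 - 12)/(3*((-28/22)))) = √(-48 + (⅓)*29/(-28*1/22)) = √(-48 + (⅓)*29/(-14/11)) = √(-48 + (⅓)*(-11/14)*29) = √(-48 - 319/42) = √(-2335/42) = I*√98070/42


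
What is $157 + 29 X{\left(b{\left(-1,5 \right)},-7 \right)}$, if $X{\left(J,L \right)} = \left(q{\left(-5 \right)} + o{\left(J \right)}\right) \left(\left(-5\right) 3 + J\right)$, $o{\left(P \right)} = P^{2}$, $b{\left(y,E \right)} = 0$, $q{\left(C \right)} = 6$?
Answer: $-2453$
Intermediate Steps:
$X{\left(J,L \right)} = \left(-15 + J\right) \left(6 + J^{2}\right)$ ($X{\left(J,L \right)} = \left(6 + J^{2}\right) \left(\left(-5\right) 3 + J\right) = \left(6 + J^{2}\right) \left(-15 + J\right) = \left(-15 + J\right) \left(6 + J^{2}\right)$)
$157 + 29 X{\left(b{\left(-1,5 \right)},-7 \right)} = 157 + 29 \left(-90 + 0^{3} - 15 \cdot 0^{2} + 6 \cdot 0\right) = 157 + 29 \left(-90 + 0 - 0 + 0\right) = 157 + 29 \left(-90 + 0 + 0 + 0\right) = 157 + 29 \left(-90\right) = 157 - 2610 = -2453$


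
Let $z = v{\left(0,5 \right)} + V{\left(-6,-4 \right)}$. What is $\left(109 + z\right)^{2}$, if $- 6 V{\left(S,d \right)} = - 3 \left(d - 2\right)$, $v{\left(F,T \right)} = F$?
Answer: $11236$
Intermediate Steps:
$V{\left(S,d \right)} = -1 + \frac{d}{2}$ ($V{\left(S,d \right)} = - \frac{\left(-3\right) \left(d - 2\right)}{6} = - \frac{\left(-3\right) \left(-2 + d\right)}{6} = - \frac{6 - 3 d}{6} = -1 + \frac{d}{2}$)
$z = -3$ ($z = 0 + \left(-1 + \frac{1}{2} \left(-4\right)\right) = 0 - 3 = -3$)
$\left(109 + z\right)^{2} = \left(109 - 3\right)^{2} = 106^{2} = 11236$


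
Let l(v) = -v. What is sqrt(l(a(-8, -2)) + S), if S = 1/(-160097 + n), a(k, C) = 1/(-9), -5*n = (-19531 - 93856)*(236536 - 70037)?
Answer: 41*sqrt(5889016151707759)/9439010814 ≈ 0.33333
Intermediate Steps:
n = 18878822113/5 (n = -(-19531 - 93856)*(236536 - 70037)/5 = -(-113387)*166499/5 = -1/5*(-18878822113) = 18878822113/5 ≈ 3.7758e+9)
a(k, C) = -1/9
S = 5/18878021628 (S = 1/(-160097 + 18878822113/5) = 1/(18878021628/5) = 5/18878021628 ≈ 2.6486e-10)
sqrt(l(a(-8, -2)) + S) = sqrt(-1*(-1/9) + 5/18878021628) = sqrt(1/9 + 5/18878021628) = sqrt(6292673891/56634064884) = 41*sqrt(5889016151707759)/9439010814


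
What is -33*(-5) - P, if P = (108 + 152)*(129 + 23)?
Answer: -39355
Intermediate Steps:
P = 39520 (P = 260*152 = 39520)
-33*(-5) - P = -33*(-5) - 1*39520 = 165 - 39520 = -39355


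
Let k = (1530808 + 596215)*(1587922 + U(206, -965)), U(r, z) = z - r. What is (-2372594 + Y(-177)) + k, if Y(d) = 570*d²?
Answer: 3375071357209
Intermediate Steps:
k = 3375055872273 (k = (1530808 + 596215)*(1587922 + (-965 - 1*206)) = 2127023*(1587922 + (-965 - 206)) = 2127023*(1587922 - 1171) = 2127023*1586751 = 3375055872273)
(-2372594 + Y(-177)) + k = (-2372594 + 570*(-177)²) + 3375055872273 = (-2372594 + 570*31329) + 3375055872273 = (-2372594 + 17857530) + 3375055872273 = 15484936 + 3375055872273 = 3375071357209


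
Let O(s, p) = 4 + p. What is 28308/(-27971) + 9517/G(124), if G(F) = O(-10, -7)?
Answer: -790163/249 ≈ -3173.3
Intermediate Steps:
G(F) = -3 (G(F) = 4 - 7 = -3)
28308/(-27971) + 9517/G(124) = 28308/(-27971) + 9517/(-3) = 28308*(-1/27971) + 9517*(-1/3) = -84/83 - 9517/3 = -790163/249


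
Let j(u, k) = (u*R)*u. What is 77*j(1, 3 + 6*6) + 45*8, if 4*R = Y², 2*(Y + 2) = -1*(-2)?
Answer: 1517/4 ≈ 379.25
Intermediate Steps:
Y = -1 (Y = -2 + (-1*(-2))/2 = -2 + (½)*2 = -2 + 1 = -1)
R = ¼ (R = (¼)*(-1)² = (¼)*1 = ¼ ≈ 0.25000)
j(u, k) = u²/4 (j(u, k) = (u*(¼))*u = (u/4)*u = u²/4)
77*j(1, 3 + 6*6) + 45*8 = 77*((¼)*1²) + 45*8 = 77*((¼)*1) + 360 = 77*(¼) + 360 = 77/4 + 360 = 1517/4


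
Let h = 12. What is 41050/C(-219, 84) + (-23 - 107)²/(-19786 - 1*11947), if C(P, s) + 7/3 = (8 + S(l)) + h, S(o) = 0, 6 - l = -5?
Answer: 300540250/129373 ≈ 2323.1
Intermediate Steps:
l = 11 (l = 6 - 1*(-5) = 6 + 5 = 11)
C(P, s) = 53/3 (C(P, s) = -7/3 + ((8 + 0) + 12) = -7/3 + (8 + 12) = -7/3 + 20 = 53/3)
41050/C(-219, 84) + (-23 - 107)²/(-19786 - 1*11947) = 41050/(53/3) + (-23 - 107)²/(-19786 - 1*11947) = 41050*(3/53) + (-130)²/(-19786 - 11947) = 123150/53 + 16900/(-31733) = 123150/53 + 16900*(-1/31733) = 123150/53 - 1300/2441 = 300540250/129373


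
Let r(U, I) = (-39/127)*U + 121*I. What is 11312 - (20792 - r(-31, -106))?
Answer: -2831653/127 ≈ -22296.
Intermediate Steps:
r(U, I) = 121*I - 39*U/127 (r(U, I) = (-39*1/127)*U + 121*I = -39*U/127 + 121*I = 121*I - 39*U/127)
11312 - (20792 - r(-31, -106)) = 11312 - (20792 - (121*(-106) - 39/127*(-31))) = 11312 - (20792 - (-12826 + 1209/127)) = 11312 - (20792 - 1*(-1627693/127)) = 11312 - (20792 + 1627693/127) = 11312 - 1*4268277/127 = 11312 - 4268277/127 = -2831653/127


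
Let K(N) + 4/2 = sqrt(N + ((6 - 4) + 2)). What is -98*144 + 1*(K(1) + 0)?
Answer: -14114 + sqrt(5) ≈ -14112.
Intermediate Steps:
K(N) = -2 + sqrt(4 + N) (K(N) = -2 + sqrt(N + ((6 - 4) + 2)) = -2 + sqrt(N + (2 + 2)) = -2 + sqrt(N + 4) = -2 + sqrt(4 + N))
-98*144 + 1*(K(1) + 0) = -98*144 + 1*((-2 + sqrt(4 + 1)) + 0) = -14112 + 1*((-2 + sqrt(5)) + 0) = -14112 + 1*(-2 + sqrt(5)) = -14112 + (-2 + sqrt(5)) = -14114 + sqrt(5)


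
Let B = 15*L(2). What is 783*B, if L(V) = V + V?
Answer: 46980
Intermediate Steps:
L(V) = 2*V
B = 60 (B = 15*(2*2) = 15*4 = 60)
783*B = 783*60 = 46980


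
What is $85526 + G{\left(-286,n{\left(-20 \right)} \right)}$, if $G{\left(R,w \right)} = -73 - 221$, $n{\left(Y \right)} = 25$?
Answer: $85232$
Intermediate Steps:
$G{\left(R,w \right)} = -294$ ($G{\left(R,w \right)} = -73 - 221 = -294$)
$85526 + G{\left(-286,n{\left(-20 \right)} \right)} = 85526 - 294 = 85232$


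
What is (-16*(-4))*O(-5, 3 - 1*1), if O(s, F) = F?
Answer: 128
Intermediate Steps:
(-16*(-4))*O(-5, 3 - 1*1) = (-16*(-4))*(3 - 1*1) = 64*(3 - 1) = 64*2 = 128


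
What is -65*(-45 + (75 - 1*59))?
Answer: 1885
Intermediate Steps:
-65*(-45 + (75 - 1*59)) = -65*(-45 + (75 - 59)) = -65*(-45 + 16) = -65*(-29) = 1885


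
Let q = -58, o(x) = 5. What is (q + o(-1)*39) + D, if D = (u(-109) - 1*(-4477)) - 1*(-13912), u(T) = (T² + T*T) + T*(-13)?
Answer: 43705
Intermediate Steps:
u(T) = -13*T + 2*T² (u(T) = (T² + T²) - 13*T = 2*T² - 13*T = -13*T + 2*T²)
D = 43568 (D = (-109*(-13 + 2*(-109)) - 1*(-4477)) - 1*(-13912) = (-109*(-13 - 218) + 4477) + 13912 = (-109*(-231) + 4477) + 13912 = (25179 + 4477) + 13912 = 29656 + 13912 = 43568)
(q + o(-1)*39) + D = (-58 + 5*39) + 43568 = (-58 + 195) + 43568 = 137 + 43568 = 43705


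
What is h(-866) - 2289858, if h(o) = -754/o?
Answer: -991508137/433 ≈ -2.2899e+6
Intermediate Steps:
h(-866) - 2289858 = -754/(-866) - 2289858 = -754*(-1/866) - 2289858 = 377/433 - 2289858 = -991508137/433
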